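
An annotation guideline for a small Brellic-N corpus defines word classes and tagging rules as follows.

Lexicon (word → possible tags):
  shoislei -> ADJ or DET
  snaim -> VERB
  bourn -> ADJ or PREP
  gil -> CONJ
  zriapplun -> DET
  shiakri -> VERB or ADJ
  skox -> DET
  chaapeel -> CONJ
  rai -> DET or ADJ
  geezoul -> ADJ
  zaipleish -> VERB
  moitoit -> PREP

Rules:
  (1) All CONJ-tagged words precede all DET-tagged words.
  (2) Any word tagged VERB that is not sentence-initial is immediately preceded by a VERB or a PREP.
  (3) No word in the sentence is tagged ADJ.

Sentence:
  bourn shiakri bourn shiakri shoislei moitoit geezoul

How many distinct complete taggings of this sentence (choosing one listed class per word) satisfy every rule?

0

Candidates per position — 1:bourn {ADJ,PREP}; 2:shiakri {VERB,ADJ}; 3:bourn {ADJ,PREP}; 4:shiakri {VERB,ADJ}; 5:shoislei {ADJ,DET}; 6:moitoit {PREP}; 7:geezoul {ADJ}.
There are 32 candidate sequences in total.
Rule 3 cannot be satisfied by any choice of tags from the lexicon.
So there is no consistent tagging.
Count = 0.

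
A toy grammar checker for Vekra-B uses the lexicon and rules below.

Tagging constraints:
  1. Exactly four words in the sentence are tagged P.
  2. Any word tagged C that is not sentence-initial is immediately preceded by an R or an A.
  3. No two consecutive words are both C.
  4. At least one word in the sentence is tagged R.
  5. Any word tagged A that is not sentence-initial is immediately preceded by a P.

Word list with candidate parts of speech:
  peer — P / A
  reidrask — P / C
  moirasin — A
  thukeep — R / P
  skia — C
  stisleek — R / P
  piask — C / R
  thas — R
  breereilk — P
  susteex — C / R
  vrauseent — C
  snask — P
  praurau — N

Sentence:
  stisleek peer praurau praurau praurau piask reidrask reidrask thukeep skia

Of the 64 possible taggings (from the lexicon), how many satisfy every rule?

Candidates per position — 1:stisleek {R,P}; 2:peer {P,A}; 3:praurau {N}; 4:praurau {N}; 5:praurau {N}; 6:piask {C,R}; 7:reidrask {P,C}; 8:reidrask {P,C}; 9:thukeep {R,P}; 10:skia {C}.
There are 64 candidate sequences in total.
The sequences that satisfy every rule: P P N N N R P P R C.
Count = 1.

1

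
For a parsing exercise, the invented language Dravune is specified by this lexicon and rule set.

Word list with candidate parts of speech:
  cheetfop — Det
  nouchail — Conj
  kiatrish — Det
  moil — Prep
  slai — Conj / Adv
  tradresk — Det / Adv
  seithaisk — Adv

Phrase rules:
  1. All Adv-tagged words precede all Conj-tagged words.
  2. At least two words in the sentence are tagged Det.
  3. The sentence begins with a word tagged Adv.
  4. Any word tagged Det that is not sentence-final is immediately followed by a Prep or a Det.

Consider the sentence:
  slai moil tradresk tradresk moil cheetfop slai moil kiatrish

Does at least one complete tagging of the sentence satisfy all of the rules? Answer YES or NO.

NO

Candidates per position — 1:slai {Conj,Adv}; 2:moil {Prep}; 3:tradresk {Det,Adv}; 4:tradresk {Det,Adv}; 5:moil {Prep}; 6:cheetfop {Det}; 7:slai {Conj,Adv}; 8:moil {Prep}; 9:kiatrish {Det}.
Rule 4 cannot be satisfied by any choice of tags from the lexicon.
So there is no consistent tagging.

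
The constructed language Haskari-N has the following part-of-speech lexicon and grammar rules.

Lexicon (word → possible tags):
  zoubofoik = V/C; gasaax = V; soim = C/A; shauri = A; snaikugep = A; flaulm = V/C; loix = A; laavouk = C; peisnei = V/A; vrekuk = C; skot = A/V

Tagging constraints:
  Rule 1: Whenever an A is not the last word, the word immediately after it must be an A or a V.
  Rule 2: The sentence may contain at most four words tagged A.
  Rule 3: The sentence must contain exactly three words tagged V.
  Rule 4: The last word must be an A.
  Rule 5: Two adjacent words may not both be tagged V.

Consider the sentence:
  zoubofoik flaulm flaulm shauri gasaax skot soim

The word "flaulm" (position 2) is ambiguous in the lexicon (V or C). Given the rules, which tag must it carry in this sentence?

Candidates per position — 1:zoubofoik {V,C}; 2:flaulm {V,C}; 3:flaulm {V,C}; 4:shauri {A}; 5:gasaax {V}; 6:skot {A,V}; 7:soim {C,A}.
Position 6: tagging it V would leave rule 5 unsatisfiable, so it must be A.
Position 7: tagging it C would leave rule 1 unsatisfiable, so it must be A.
Position 2: the remaining choice is settled jointly with positions 1, 3 — only C at position 2 is part of a tagging that satisfies every rule.
So the tagging must be: V C V A V A A.
Verifying each rule — rule 1 ✓; rule 2 ✓; rule 3 ✓; rule 4 ✓; rule 5 ✓.

C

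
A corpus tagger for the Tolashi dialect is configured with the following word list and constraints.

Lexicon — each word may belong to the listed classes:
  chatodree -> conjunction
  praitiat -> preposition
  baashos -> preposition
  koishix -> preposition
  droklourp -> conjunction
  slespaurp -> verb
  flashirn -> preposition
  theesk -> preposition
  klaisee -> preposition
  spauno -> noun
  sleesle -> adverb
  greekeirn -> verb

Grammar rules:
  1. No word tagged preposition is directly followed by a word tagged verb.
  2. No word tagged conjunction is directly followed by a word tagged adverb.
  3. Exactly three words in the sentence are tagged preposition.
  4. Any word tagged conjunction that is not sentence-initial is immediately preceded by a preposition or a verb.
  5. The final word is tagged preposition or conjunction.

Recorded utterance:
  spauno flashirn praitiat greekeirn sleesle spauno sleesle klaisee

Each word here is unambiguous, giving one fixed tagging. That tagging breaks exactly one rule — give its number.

1

Fixed tagging: noun preposition preposition verb adverb noun adverb preposition.
Applying the rules: R1 fails, R2 ok, R3 ok, R4 ok, R5 ok.
Only rule 1 fails.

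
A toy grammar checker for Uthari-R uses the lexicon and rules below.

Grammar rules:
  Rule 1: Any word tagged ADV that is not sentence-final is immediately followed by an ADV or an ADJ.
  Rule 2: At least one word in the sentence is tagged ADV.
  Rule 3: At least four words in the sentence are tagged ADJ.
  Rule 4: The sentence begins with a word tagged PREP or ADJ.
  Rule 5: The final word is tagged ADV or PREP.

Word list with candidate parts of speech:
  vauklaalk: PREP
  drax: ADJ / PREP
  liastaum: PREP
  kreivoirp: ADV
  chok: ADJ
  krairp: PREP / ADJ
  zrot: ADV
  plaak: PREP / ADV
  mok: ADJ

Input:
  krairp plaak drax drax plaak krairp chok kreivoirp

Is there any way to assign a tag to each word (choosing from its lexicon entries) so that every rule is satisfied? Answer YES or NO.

Candidates per position — 1:krairp {PREP,ADJ}; 2:plaak {PREP,ADV}; 3:drax {ADJ,PREP}; 4:drax {ADJ,PREP}; 5:plaak {PREP,ADV}; 6:krairp {PREP,ADJ}; 7:chok {ADJ}; 8:kreivoirp {ADV}.
One satisfying assignment: ADJ PREP ADJ ADJ PREP PREP ADJ ADV.
Checking: rule 1 ok; rule 2 ok; rule 3 ok; rule 4 ok; rule 5 ok.

YES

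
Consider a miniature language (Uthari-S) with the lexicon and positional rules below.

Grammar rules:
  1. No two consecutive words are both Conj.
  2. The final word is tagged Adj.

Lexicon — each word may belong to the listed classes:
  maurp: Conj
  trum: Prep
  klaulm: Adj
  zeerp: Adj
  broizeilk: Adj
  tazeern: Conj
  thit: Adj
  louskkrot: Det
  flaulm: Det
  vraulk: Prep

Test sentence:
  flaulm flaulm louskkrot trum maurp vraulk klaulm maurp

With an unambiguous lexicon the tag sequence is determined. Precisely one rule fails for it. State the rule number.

2

Fixed tagging: Det Det Det Prep Conj Prep Adj Conj.
Applying the rules: R1 holds, R2 violated.
Only rule 2 fails.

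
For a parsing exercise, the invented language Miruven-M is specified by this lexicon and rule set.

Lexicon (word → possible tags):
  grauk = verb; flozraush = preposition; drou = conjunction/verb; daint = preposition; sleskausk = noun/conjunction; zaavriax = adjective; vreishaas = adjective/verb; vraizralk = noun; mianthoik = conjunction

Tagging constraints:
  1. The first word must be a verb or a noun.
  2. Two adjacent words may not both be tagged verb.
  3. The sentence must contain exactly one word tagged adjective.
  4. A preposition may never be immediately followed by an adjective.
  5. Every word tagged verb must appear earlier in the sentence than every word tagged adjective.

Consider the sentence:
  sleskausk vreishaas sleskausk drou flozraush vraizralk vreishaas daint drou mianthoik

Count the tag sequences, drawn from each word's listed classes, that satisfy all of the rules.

Candidates per position — 1:sleskausk {noun,conjunction}; 2:vreishaas {adjective,verb}; 3:sleskausk {noun,conjunction}; 4:drou {conjunction,verb}; 5:flozraush {preposition}; 6:vraizralk {noun}; 7:vreishaas {adjective,verb}; 8:daint {preposition}; 9:drou {conjunction,verb}; 10:mianthoik {conjunction}.
There are 64 candidate sequences in total.
The sequences that satisfy every rule: noun verb noun conjunction preposition noun adjective preposition conjunction conjunction; noun verb noun verb preposition noun adjective preposition conjunction conjunction; noun verb conjunction conjunction preposition noun adjective preposition conjunction conjunction; noun verb conjunction verb preposition noun adjective preposition conjunction conjunction.
Count = 4.

4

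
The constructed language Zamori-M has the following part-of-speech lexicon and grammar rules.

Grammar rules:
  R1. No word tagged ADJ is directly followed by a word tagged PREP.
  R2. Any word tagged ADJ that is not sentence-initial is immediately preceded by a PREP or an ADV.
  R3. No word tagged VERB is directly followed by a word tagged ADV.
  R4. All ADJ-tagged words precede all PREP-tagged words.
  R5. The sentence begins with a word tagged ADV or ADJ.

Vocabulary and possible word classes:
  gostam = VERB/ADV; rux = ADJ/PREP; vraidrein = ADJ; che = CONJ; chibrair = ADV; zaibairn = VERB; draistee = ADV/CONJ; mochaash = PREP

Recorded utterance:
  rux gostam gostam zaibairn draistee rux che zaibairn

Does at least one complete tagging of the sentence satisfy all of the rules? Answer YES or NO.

Candidates per position — 1:rux {ADJ,PREP}; 2:gostam {VERB,ADV}; 3:gostam {VERB,ADV}; 4:zaibairn {VERB}; 5:draistee {ADV,CONJ}; 6:rux {ADJ,PREP}; 7:che {CONJ}; 8:zaibairn {VERB}.
One satisfying assignment: ADJ ADV VERB VERB CONJ PREP CONJ VERB.
Verifying each rule — rule 1 ✓; rule 2 ✓; rule 3 ✓; rule 4 ✓; rule 5 ✓.

YES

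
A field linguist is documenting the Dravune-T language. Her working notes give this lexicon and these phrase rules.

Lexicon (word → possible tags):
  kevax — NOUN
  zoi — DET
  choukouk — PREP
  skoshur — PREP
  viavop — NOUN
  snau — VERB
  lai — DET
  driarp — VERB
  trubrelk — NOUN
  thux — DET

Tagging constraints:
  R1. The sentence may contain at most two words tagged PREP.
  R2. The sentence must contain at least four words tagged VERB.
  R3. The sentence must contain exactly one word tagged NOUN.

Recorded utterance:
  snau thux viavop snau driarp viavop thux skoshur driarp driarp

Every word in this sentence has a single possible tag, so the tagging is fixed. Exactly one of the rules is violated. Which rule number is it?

3

Fixed tagging: VERB DET NOUN VERB VERB NOUN DET PREP VERB VERB.
Rule check: R1 ✓, R2 ✓, R3 ✗.
Only rule 3 fails.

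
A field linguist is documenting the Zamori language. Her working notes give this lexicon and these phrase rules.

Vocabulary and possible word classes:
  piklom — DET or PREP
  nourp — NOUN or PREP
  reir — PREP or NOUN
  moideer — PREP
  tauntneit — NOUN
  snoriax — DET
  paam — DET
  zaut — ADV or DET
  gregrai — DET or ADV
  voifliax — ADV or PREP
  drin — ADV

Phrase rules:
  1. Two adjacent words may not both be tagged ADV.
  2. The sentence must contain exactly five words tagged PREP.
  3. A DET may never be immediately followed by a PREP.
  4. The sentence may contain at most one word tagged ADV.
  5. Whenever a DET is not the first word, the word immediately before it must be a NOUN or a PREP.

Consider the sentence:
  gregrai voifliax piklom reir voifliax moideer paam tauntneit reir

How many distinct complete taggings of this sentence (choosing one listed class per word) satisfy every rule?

3

Candidates per position — 1:gregrai {DET,ADV}; 2:voifliax {ADV,PREP}; 3:piklom {DET,PREP}; 4:reir {PREP,NOUN}; 5:voifliax {ADV,PREP}; 6:moideer {PREP}; 7:paam {DET}; 8:tauntneit {NOUN}; 9:reir {PREP,NOUN}.
There are 64 candidate sequences in total.
The sequences that satisfy every rule: DET ADV PREP PREP PREP PREP DET NOUN PREP; ADV PREP PREP PREP PREP PREP DET NOUN NOUN; ADV PREP PREP NOUN PREP PREP DET NOUN PREP.
Count = 3.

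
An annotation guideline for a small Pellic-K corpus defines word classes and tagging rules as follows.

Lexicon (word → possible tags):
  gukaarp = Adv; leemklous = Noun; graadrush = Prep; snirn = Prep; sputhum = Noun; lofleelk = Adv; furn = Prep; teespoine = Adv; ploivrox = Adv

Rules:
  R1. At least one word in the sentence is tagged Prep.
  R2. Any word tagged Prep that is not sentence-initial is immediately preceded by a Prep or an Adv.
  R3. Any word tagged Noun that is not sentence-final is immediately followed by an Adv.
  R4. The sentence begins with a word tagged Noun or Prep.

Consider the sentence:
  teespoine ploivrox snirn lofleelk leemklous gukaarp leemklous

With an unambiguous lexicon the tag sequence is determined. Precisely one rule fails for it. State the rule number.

4

Fixed tagging: Adv Adv Prep Adv Noun Adv Noun.
Checking each rule: R1 pass, R2 pass, R3 pass, R4 fail.
Only rule 4 fails.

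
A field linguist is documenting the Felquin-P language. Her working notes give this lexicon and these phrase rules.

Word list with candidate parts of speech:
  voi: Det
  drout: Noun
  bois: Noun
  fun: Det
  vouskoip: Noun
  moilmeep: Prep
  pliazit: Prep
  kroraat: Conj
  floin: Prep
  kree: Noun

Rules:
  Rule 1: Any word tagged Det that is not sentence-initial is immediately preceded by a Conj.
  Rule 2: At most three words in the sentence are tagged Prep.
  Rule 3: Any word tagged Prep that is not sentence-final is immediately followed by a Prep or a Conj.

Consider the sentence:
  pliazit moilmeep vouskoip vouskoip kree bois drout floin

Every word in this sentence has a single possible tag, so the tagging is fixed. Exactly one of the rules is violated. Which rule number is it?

Fixed tagging: Prep Prep Noun Noun Noun Noun Noun Prep.
Applying the rules: R1 pass, R2 pass, R3 fail.
Only rule 3 fails.

3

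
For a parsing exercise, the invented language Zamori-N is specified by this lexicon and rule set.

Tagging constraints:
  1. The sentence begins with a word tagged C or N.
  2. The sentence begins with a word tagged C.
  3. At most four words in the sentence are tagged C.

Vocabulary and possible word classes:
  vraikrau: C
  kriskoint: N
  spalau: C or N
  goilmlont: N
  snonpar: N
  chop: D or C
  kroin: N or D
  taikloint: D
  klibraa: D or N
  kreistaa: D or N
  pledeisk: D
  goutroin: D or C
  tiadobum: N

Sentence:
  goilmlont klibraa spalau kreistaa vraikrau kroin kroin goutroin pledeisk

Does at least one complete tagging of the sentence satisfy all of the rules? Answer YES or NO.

NO

Candidates per position — 1:goilmlont {N}; 2:klibraa {D,N}; 3:spalau {C,N}; 4:kreistaa {D,N}; 5:vraikrau {C}; 6:kroin {N,D}; 7:kroin {N,D}; 8:goutroin {D,C}; 9:pledeisk {D}.
Rule 2 cannot be satisfied by any choice of tags from the lexicon.
So there is no consistent tagging.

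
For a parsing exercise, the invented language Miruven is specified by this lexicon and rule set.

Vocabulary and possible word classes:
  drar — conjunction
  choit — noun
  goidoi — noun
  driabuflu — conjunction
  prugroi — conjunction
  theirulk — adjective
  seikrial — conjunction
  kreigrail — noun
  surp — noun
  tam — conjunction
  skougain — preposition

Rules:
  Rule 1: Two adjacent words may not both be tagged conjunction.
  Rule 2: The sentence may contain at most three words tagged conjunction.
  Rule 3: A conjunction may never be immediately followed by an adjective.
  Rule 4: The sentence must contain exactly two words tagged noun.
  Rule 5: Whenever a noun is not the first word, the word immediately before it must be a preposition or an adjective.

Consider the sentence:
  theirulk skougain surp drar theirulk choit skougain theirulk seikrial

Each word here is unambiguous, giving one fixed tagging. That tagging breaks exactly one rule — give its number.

3

Fixed tagging: adjective preposition noun conjunction adjective noun preposition adjective conjunction.
Checking each rule: R1 ok, R2 ok, R3 fails, R4 ok, R5 ok.
Only rule 3 fails.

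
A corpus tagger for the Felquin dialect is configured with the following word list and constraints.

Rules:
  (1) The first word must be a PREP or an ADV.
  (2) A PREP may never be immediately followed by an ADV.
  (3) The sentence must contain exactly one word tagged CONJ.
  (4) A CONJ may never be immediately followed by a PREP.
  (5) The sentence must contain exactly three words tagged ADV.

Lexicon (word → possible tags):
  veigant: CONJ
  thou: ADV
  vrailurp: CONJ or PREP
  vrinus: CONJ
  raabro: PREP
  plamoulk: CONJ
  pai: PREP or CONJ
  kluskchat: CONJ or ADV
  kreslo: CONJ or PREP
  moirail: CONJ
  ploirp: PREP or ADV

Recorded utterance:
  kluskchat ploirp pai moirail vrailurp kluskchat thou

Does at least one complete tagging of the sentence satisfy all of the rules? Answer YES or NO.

Candidates per position — 1:kluskchat {CONJ,ADV}; 2:ploirp {PREP,ADV}; 3:pai {PREP,CONJ}; 4:moirail {CONJ}; 5:vrailurp {CONJ,PREP}; 6:kluskchat {CONJ,ADV}; 7:thou {ADV}.
Every candidate sequence violates at least one rule; no consistent tagging exists.

NO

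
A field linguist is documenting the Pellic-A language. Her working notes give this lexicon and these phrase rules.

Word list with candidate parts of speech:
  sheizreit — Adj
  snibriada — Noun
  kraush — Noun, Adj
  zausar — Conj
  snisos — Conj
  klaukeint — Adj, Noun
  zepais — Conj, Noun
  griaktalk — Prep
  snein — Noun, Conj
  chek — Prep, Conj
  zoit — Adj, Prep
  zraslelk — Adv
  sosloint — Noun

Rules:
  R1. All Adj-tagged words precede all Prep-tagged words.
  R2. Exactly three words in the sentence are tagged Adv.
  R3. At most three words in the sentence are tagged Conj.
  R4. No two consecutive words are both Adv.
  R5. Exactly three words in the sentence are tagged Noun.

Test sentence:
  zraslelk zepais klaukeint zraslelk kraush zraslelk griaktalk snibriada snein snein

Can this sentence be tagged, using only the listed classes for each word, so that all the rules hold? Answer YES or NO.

Candidates per position — 1:zraslelk {Adv}; 2:zepais {Conj,Noun}; 3:klaukeint {Adj,Noun}; 4:zraslelk {Adv}; 5:kraush {Noun,Adj}; 6:zraslelk {Adv}; 7:griaktalk {Prep}; 8:snibriada {Noun}; 9:snein {Noun,Conj}; 10:snein {Noun,Conj}.
One satisfying assignment: Adv Noun Noun Adv Adj Adv Prep Noun Conj Conj.
Check: rule 1 ✓; rule 2 ✓; rule 3 ✓; rule 4 ✓; rule 5 ✓.

YES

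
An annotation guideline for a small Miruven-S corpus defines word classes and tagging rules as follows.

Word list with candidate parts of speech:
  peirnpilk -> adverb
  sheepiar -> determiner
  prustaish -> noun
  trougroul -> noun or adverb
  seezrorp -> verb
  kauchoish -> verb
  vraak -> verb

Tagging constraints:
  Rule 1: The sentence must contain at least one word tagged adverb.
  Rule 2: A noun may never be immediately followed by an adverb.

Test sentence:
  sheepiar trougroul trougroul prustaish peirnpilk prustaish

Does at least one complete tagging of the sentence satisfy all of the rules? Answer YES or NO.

NO

Candidates per position — 1:sheepiar {determiner}; 2:trougroul {noun,adverb}; 3:trougroul {noun,adverb}; 4:prustaish {noun}; 5:peirnpilk {adverb}; 6:prustaish {noun}.
Rule 2 cannot be satisfied by any choice of tags from the lexicon.
So there is no consistent tagging.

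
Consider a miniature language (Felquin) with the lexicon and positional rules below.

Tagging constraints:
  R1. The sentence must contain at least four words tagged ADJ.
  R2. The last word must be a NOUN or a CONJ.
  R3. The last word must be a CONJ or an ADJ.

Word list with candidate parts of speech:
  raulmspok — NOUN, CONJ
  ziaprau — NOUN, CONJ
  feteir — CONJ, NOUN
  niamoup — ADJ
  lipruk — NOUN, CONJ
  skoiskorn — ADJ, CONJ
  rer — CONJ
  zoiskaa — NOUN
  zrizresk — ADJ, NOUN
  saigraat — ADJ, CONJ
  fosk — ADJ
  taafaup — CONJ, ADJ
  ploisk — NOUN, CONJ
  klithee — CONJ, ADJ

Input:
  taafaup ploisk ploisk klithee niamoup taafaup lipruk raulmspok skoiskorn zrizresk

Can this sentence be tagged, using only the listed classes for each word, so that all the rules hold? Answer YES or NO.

Candidates per position — 1:taafaup {CONJ,ADJ}; 2:ploisk {NOUN,CONJ}; 3:ploisk {NOUN,CONJ}; 4:klithee {CONJ,ADJ}; 5:niamoup {ADJ}; 6:taafaup {CONJ,ADJ}; 7:lipruk {NOUN,CONJ}; 8:raulmspok {NOUN,CONJ}; 9:skoiskorn {ADJ,CONJ}; 10:zrizresk {ADJ,NOUN}.
Every candidate sequence violates at least one rule; no consistent tagging exists.

NO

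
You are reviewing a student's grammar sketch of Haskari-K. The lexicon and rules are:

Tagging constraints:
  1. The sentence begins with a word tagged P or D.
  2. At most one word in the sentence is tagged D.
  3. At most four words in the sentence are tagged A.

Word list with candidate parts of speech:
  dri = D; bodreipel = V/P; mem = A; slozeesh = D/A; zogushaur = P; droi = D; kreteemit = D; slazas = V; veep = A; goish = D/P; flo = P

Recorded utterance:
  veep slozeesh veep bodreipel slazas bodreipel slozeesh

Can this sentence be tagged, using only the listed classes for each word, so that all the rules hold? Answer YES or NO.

NO

Candidates per position — 1:veep {A}; 2:slozeesh {D,A}; 3:veep {A}; 4:bodreipel {V,P}; 5:slazas {V}; 6:bodreipel {V,P}; 7:slozeesh {D,A}.
Rule 1 cannot be satisfied by any choice of tags from the lexicon.
So there is no consistent tagging.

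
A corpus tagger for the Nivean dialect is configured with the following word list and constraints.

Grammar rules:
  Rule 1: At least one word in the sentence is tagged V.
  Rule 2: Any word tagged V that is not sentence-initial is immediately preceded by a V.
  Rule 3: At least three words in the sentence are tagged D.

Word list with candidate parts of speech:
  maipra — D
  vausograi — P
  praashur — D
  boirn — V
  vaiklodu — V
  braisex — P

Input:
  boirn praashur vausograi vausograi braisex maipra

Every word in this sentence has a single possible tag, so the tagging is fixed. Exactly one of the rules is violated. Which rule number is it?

Fixed tagging: V D P P P D.
Checking each rule: R1 ok, R2 ok, R3 fails.
Only rule 3 fails.

3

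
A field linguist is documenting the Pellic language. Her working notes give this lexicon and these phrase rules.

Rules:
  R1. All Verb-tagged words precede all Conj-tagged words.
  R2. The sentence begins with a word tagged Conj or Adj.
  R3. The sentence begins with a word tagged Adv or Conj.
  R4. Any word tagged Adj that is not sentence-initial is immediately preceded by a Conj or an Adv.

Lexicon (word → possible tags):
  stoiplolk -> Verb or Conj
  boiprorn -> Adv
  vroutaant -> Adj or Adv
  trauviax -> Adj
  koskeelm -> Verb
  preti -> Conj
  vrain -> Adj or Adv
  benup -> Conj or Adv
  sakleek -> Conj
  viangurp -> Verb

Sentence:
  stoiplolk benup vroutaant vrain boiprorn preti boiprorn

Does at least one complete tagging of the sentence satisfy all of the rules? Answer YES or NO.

YES

Candidates per position — 1:stoiplolk {Verb,Conj}; 2:benup {Conj,Adv}; 3:vroutaant {Adj,Adv}; 4:vrain {Adj,Adv}; 5:boiprorn {Adv}; 6:preti {Conj}; 7:boiprorn {Adv}.
One satisfying assignment: Conj Adv Adj Adv Adv Conj Adv.
Rule-by-rule: rule 1 holds; rule 2 holds; rule 3 holds; rule 4 holds.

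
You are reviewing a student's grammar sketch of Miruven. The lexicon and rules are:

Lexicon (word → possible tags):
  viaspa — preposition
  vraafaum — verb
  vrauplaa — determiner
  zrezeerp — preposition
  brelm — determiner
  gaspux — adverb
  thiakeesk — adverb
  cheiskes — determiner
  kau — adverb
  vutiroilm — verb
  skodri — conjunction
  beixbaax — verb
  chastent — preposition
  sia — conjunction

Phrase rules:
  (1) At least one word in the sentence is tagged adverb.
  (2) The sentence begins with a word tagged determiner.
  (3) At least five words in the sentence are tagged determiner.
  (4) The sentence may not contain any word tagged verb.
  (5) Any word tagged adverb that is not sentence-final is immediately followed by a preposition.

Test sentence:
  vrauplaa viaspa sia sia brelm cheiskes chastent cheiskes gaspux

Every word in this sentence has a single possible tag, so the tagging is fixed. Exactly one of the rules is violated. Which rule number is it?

Fixed tagging: determiner preposition conjunction conjunction determiner determiner preposition determiner adverb.
Applying the rules: R1 pass, R2 pass, R3 fail, R4 pass, R5 pass.
Only rule 3 fails.

3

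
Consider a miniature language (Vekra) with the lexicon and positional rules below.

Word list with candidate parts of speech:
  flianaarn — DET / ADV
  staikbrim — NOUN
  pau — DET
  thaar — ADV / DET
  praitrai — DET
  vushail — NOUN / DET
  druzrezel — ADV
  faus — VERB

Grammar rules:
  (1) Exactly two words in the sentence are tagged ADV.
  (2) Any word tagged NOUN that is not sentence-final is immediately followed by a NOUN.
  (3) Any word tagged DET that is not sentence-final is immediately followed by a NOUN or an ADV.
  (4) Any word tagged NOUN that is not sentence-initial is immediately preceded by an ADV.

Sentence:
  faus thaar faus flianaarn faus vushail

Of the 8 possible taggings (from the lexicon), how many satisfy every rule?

1

Candidates per position — 1:faus {VERB}; 2:thaar {ADV,DET}; 3:faus {VERB}; 4:flianaarn {DET,ADV}; 5:faus {VERB}; 6:vushail {NOUN,DET}.
There are 8 candidate sequences in total.
The sequences that satisfy every rule: VERB ADV VERB ADV VERB DET.
Count = 1.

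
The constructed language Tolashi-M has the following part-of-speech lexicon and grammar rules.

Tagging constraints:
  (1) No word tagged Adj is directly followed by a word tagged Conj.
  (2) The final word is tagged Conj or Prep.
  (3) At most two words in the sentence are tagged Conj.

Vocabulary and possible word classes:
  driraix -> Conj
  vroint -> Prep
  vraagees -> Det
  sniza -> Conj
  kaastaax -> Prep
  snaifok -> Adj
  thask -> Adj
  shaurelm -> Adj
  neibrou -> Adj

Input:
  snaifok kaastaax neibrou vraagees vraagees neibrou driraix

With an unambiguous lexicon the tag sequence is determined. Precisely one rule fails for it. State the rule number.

Fixed tagging: Adj Prep Adj Det Det Adj Conj.
Rule check: R1 fail, R2 pass, R3 pass.
Only rule 1 fails.

1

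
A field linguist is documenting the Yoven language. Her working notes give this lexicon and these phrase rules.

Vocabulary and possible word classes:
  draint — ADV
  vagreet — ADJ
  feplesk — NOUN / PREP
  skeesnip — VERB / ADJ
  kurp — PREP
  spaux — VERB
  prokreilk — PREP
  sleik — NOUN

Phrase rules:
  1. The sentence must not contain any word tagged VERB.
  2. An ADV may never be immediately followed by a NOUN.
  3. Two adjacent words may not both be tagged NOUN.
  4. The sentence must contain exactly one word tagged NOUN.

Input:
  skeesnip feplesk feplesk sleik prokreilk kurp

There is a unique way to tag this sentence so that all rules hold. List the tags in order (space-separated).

ADJ PREP PREP NOUN PREP PREP

Candidates per position — 1:skeesnip {VERB,ADJ}; 2:feplesk {NOUN,PREP}; 3:feplesk {NOUN,PREP}; 4:sleik {NOUN}; 5:prokreilk {PREP}; 6:kurp {PREP}.
Word 1 cannot be VERB — rule 1 would then fail for every completion. It is ADJ.
Word 2 cannot be NOUN — rule 4 would then fail for every completion. It is PREP.
Word 3 cannot be NOUN — rule 3 would then fail for every completion. It is PREP.
The unique satisfying tagging is: ADJ PREP PREP NOUN PREP PREP.
Verifying each rule — rule 1 satisfied; rule 2 satisfied; rule 3 satisfied; rule 4 satisfied.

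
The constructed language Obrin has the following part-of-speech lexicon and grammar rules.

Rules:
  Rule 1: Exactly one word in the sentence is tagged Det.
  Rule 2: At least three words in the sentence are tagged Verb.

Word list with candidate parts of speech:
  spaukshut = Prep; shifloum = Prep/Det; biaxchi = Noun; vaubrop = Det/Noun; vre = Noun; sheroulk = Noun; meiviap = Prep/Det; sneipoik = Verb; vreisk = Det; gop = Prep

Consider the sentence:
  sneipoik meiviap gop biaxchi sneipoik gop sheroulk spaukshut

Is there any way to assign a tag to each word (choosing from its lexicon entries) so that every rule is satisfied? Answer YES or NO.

NO

Candidates per position — 1:sneipoik {Verb}; 2:meiviap {Prep,Det}; 3:gop {Prep}; 4:biaxchi {Noun}; 5:sneipoik {Verb}; 6:gop {Prep}; 7:sheroulk {Noun}; 8:spaukshut {Prep}.
Rule 2 cannot be satisfied by any choice of tags from the lexicon.
So there is no consistent tagging.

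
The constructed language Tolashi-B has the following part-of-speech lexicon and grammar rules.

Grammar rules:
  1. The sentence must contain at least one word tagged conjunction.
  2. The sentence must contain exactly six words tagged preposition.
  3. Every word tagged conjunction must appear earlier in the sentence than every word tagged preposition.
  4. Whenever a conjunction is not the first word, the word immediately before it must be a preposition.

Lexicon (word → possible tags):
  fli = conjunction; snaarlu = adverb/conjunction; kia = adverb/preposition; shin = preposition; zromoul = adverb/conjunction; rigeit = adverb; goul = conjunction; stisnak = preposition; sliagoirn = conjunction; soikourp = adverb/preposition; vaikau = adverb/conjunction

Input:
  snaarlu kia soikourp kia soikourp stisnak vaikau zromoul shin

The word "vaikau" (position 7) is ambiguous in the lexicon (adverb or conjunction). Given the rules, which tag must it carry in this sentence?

adverb

Candidates per position — 1:snaarlu {adverb,conjunction}; 2:kia {adverb,preposition}; 3:soikourp {adverb,preposition}; 4:kia {adverb,preposition}; 5:soikourp {adverb,preposition}; 6:stisnak {preposition}; 7:vaikau {adverb,conjunction}; 8:zromoul {adverb,conjunction}; 9:shin {preposition}.
At position 2, choosing adverb makes rule 2 impossible to satisfy; hence preposition.
At position 3, choosing adverb makes rule 2 impossible to satisfy; hence preposition.
At position 4, choosing adverb makes rule 2 impossible to satisfy; hence preposition.
At position 5, choosing adverb makes rule 2 impossible to satisfy; hence preposition.
At position 7, choosing conjunction makes rule 3 impossible to satisfy; hence adverb.
At position 8, choosing conjunction makes rule 3 impossible to satisfy; hence adverb.
At position 1, choosing adverb makes rule 1 impossible to satisfy; hence conjunction.
So the tagging must be: conjunction preposition preposition preposition preposition preposition adverb adverb preposition.
Rule-by-rule: rule 1 ok; rule 2 ok; rule 3 ok; rule 4 ok.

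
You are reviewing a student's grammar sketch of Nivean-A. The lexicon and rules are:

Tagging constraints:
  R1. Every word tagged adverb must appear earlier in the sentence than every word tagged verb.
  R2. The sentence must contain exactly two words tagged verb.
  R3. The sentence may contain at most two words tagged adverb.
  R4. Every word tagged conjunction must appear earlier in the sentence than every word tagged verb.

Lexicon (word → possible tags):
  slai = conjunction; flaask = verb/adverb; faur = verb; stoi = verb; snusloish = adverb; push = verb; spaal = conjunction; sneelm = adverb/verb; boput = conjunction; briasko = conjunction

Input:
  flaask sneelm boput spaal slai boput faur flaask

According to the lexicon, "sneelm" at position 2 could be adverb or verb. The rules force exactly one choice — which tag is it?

Candidates per position — 1:flaask {verb,adverb}; 2:sneelm {adverb,verb}; 3:boput {conjunction}; 4:spaal {conjunction}; 5:slai {conjunction}; 6:boput {conjunction}; 7:faur {verb}; 8:flaask {verb,adverb}.
At position 1, choosing verb makes rule 4 impossible to satisfy; hence adverb.
At position 2, choosing verb makes rule 4 impossible to satisfy; hence adverb.
At position 8, choosing adverb makes rule 1 impossible to satisfy; hence verb.
The only consistent sequence is: adverb adverb conjunction conjunction conjunction conjunction verb verb.
Rule-by-rule: rule 1 holds; rule 2 holds; rule 3 holds; rule 4 holds.

adverb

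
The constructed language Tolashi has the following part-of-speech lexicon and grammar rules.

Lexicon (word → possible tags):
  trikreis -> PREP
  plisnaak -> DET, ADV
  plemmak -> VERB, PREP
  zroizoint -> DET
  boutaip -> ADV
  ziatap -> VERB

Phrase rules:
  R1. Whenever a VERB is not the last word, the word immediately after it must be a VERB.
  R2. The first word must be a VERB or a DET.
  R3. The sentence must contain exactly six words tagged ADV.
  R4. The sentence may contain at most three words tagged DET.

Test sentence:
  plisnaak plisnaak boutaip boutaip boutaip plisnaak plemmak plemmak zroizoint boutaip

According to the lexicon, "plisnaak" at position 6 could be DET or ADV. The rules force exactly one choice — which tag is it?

Candidates per position — 1:plisnaak {DET,ADV}; 2:plisnaak {DET,ADV}; 3:boutaip {ADV}; 4:boutaip {ADV}; 5:boutaip {ADV}; 6:plisnaak {DET,ADV}; 7:plemmak {VERB,PREP}; 8:plemmak {VERB,PREP}; 9:zroizoint {DET}; 10:boutaip {ADV}.
Position 1: tagging it ADV would leave rule 2 unsatisfiable, so it must be DET.
Position 2: tagging it DET would leave rule 3 unsatisfiable, so it must be ADV.
Position 6: tagging it DET would leave rule 3 unsatisfiable, so it must be ADV.
Position 7: tagging it VERB would leave rule 1 unsatisfiable, so it must be PREP.
Position 8: tagging it VERB would leave rule 1 unsatisfiable, so it must be PREP.
That leaves exactly one tagging: DET ADV ADV ADV ADV ADV PREP PREP DET ADV.
Rule-by-rule: rule 1 satisfied; rule 2 satisfied; rule 3 satisfied; rule 4 satisfied.

ADV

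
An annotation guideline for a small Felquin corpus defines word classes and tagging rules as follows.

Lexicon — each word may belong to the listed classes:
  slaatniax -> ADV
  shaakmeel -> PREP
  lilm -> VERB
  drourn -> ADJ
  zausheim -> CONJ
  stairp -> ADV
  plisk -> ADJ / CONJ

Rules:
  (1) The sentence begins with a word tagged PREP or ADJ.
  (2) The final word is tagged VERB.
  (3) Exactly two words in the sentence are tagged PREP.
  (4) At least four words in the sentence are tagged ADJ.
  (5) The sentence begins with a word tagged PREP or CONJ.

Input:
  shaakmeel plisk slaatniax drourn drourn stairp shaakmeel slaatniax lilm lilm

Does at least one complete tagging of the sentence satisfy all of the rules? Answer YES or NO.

Candidates per position — 1:shaakmeel {PREP}; 2:plisk {ADJ,CONJ}; 3:slaatniax {ADV}; 4:drourn {ADJ}; 5:drourn {ADJ}; 6:stairp {ADV}; 7:shaakmeel {PREP}; 8:slaatniax {ADV}; 9:lilm {VERB}; 10:lilm {VERB}.
Rule 4 cannot be satisfied by any choice of tags from the lexicon.
So there is no consistent tagging.

NO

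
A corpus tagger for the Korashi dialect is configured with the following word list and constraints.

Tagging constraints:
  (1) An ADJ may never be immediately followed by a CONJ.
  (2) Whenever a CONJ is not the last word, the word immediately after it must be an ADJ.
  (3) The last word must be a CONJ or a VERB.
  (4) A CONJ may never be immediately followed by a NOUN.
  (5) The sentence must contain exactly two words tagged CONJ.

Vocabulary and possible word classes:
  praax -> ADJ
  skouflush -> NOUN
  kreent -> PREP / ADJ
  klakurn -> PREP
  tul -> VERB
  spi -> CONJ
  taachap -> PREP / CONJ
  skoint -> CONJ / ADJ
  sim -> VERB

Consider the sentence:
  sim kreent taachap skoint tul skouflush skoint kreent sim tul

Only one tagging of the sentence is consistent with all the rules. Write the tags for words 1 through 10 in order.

Candidates per position — 1:sim {VERB}; 2:kreent {PREP,ADJ}; 3:taachap {PREP,CONJ}; 4:skoint {CONJ,ADJ}; 5:tul {VERB}; 6:skouflush {NOUN}; 7:skoint {CONJ,ADJ}; 8:kreent {PREP,ADJ}; 9:sim {VERB}; 10:tul {VERB}.
Position 4: tagging it CONJ would leave rule 2 unsatisfiable, so it must be ADJ.
Position 7: tagging it ADJ would leave rule 5 unsatisfiable, so it must be CONJ.
Position 8: tagging it PREP would leave rule 2 unsatisfiable, so it must be ADJ.
Position 3: tagging it PREP would leave rule 5 unsatisfiable, so it must be CONJ.
Position 2: tagging it ADJ would leave rule 1 unsatisfiable, so it must be PREP.
The unique satisfying tagging is: VERB PREP CONJ ADJ VERB NOUN CONJ ADJ VERB VERB.
Verifying each rule — rule 1 holds; rule 2 holds; rule 3 holds; rule 4 holds; rule 5 holds.

VERB PREP CONJ ADJ VERB NOUN CONJ ADJ VERB VERB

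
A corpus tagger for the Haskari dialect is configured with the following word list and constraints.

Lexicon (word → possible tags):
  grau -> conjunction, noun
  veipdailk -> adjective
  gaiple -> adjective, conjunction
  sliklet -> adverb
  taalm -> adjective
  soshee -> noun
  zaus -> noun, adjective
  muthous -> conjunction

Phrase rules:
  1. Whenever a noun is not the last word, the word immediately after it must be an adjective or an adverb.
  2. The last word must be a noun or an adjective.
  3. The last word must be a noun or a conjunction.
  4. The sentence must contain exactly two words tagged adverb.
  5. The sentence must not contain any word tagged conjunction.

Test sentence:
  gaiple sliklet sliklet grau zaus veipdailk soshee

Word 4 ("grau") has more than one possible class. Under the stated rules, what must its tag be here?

Candidates per position — 1:gaiple {adjective,conjunction}; 2:sliklet {adverb}; 3:sliklet {adverb}; 4:grau {conjunction,noun}; 5:zaus {noun,adjective}; 6:veipdailk {adjective}; 7:soshee {noun}.
If word 1 were conjunction, no tagging could satisfy rule 5; so word 1 is adjective.
If word 4 were conjunction, no tagging could satisfy rule 5; so word 4 is noun.
If word 5 were noun, no tagging could satisfy rule 1; so word 5 is adjective.
The unique satisfying tagging is: adjective adverb adverb noun adjective adjective noun.
Verifying each rule — rule 1 ✓; rule 2 ✓; rule 3 ✓; rule 4 ✓; rule 5 ✓.

noun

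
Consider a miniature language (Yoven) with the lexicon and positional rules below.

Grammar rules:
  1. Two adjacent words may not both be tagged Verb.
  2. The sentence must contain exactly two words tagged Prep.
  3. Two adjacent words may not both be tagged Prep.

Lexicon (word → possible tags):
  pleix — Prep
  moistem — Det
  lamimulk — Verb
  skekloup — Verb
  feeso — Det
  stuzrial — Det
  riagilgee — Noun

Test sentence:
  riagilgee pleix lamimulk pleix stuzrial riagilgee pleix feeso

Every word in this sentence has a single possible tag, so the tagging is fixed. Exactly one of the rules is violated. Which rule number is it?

Fixed tagging: Noun Prep Verb Prep Det Noun Prep Det.
Applying the rules: R1 ✓, R2 ✗, R3 ✓.
Only rule 2 fails.

2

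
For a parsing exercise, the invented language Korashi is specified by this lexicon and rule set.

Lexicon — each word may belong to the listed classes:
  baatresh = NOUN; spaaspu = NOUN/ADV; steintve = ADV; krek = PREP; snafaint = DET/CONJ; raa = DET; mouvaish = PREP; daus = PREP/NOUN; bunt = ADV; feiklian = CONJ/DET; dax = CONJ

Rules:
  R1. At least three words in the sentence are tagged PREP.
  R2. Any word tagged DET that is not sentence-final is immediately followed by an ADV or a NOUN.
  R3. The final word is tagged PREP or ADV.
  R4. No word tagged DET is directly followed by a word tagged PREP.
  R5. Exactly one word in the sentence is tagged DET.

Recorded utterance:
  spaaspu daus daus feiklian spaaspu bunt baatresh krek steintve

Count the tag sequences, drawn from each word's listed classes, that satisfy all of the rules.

Candidates per position — 1:spaaspu {NOUN,ADV}; 2:daus {PREP,NOUN}; 3:daus {PREP,NOUN}; 4:feiklian {CONJ,DET}; 5:spaaspu {NOUN,ADV}; 6:bunt {ADV}; 7:baatresh {NOUN}; 8:krek {PREP}; 9:steintve {ADV}.
There are 32 candidate sequences in total.
The sequences that satisfy every rule: NOUN PREP PREP DET NOUN ADV NOUN PREP ADV; NOUN PREP PREP DET ADV ADV NOUN PREP ADV; ADV PREP PREP DET NOUN ADV NOUN PREP ADV; ADV PREP PREP DET ADV ADV NOUN PREP ADV.
Count = 4.

4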